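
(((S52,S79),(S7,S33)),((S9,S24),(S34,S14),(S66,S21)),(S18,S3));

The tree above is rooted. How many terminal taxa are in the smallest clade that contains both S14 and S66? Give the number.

6

The MRCA of S14 and S66 is the node subtending ((S9,S24),(S34,S14),(S66,S21)).
That clade contains 6 terminal taxa: S14, S21, S24, S34, S66, S9.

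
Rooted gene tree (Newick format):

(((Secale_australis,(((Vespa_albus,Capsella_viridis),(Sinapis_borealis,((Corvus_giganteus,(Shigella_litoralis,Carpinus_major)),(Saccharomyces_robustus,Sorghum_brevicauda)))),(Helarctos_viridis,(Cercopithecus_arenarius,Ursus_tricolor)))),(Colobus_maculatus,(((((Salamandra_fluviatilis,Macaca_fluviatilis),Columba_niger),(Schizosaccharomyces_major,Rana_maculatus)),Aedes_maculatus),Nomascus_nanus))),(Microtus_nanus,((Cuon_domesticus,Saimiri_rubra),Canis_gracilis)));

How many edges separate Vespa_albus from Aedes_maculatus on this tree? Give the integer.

9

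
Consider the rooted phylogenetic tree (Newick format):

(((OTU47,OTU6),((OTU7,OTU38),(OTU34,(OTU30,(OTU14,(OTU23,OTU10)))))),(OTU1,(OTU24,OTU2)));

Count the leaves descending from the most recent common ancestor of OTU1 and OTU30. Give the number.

12

The MRCA of OTU1 and OTU30 is the root, so the clade is the entire tree.
That clade contains 12 terminal taxa: OTU1, OTU10, OTU14, OTU2, OTU23, OTU24, OTU30, OTU34, OTU38, OTU47, OTU6, OTU7.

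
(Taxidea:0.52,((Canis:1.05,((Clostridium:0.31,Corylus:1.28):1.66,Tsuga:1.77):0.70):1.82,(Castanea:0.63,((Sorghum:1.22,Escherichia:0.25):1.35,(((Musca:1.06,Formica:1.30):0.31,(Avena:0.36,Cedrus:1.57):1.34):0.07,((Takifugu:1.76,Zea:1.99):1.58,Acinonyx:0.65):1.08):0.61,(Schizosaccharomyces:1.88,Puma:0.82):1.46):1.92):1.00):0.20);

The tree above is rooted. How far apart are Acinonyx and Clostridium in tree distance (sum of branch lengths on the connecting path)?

The path runs Acinonyx → … → MRCA → … → Clostridium; the MRCA is the node subtending ((Canis,((Clostridium,Corylus),Tsuga)),(Castanea,((Sorghum,Escherichia),(((Musca,Formica),(Avena,Cedrus)),((Takifugu,Zea),Acinonyx)),(Schizosaccharomyces,Puma)))).
Branch lengths along that path: 0.65 + 1.08 + 0.61 + 1.92 + 1.00 + 1.82 + 0.70 + 1.66 + 0.31 = 9.75.

9.75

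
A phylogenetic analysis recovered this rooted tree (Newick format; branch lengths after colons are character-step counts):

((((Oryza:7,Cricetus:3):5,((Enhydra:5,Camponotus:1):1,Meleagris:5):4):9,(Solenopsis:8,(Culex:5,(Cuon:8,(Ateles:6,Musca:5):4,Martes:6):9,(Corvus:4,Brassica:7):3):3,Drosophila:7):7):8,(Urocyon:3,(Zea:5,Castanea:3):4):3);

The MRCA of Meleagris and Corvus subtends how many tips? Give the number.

The MRCA of Meleagris and Corvus is the node subtending (((Oryza,Cricetus),((Enhydra,Camponotus),Meleagris)),(Solenopsis,(Culex,(Cuon,(Ateles,Musca),Martes),(Corvus,Brassica)),Drosophila)).
That clade contains 14 terminal taxa: Ateles, Brassica, Camponotus, Corvus, Cricetus, Culex, Cuon, Drosophila, Enhydra, Martes, Meleagris, Musca, Oryza, Solenopsis.

14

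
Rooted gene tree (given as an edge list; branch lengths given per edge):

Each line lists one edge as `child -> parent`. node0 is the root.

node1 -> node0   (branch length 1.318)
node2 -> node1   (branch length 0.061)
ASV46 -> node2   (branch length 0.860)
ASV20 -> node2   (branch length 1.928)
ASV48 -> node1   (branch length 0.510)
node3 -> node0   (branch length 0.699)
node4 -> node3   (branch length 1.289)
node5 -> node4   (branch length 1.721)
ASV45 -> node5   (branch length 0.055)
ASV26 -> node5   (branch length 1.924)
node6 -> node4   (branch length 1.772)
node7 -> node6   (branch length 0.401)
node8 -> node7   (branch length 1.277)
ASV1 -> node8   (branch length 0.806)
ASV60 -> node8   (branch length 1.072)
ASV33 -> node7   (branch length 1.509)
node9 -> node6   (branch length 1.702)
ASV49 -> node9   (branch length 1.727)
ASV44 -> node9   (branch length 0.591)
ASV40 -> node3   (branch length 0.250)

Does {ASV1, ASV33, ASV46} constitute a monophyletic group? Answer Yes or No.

The MRCA of the listed taxa is the root, so the smallest clade containing them is the whole tree.
That clade also contains ASV20, ASV26, ASV40, ASV44, ASV45, ASV48, ASV49, ASV60, which are not in the proposed group, so the group is not monophyletic.

No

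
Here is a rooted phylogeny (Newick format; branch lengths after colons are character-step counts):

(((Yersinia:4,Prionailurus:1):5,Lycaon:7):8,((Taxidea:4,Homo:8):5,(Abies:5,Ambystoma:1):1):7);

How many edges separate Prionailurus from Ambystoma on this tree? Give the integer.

6

The MRCA of Prionailurus and Ambystoma is the root of the tree.
From Prionailurus up to that node: 3 branches. From Ambystoma up to the same node: 3 branches. Total: 3 + 3 = 6.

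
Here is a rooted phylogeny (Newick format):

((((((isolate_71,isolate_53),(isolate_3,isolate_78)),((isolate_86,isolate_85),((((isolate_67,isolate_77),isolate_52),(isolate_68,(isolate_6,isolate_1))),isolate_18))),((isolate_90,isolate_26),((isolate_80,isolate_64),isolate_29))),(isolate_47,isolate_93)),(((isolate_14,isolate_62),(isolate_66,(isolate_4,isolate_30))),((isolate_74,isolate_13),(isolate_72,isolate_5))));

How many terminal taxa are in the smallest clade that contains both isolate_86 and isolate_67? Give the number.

9

The MRCA of isolate_86 and isolate_67 is the node subtending ((isolate_86,isolate_85),((((isolate_67,isolate_77),isolate_52),(isolate_68,(isolate_6,isolate_1))),isolate_18)).
That clade contains 9 terminal taxa: isolate_1, isolate_18, isolate_52, isolate_6, isolate_67, isolate_68, isolate_77, isolate_85, isolate_86.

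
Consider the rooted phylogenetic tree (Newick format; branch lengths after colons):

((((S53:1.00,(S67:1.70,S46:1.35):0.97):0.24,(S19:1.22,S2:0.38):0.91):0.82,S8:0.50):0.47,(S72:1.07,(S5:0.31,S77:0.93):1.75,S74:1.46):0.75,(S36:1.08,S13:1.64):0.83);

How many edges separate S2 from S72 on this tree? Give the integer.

6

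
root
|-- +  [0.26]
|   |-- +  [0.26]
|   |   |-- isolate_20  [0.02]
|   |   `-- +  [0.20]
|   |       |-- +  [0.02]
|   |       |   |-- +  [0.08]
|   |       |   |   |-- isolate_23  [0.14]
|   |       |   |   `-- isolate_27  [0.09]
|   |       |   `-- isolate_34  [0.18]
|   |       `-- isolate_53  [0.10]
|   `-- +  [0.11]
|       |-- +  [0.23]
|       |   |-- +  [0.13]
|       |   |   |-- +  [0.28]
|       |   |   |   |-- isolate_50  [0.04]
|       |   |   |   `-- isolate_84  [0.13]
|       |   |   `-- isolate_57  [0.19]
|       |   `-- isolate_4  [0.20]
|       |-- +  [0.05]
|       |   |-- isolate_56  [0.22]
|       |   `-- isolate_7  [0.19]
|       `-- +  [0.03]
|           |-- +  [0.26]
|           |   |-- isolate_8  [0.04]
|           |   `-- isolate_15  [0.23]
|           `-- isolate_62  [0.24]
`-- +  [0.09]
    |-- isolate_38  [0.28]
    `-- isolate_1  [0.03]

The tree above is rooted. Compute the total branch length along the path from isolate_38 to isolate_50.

The path runs isolate_38 → … → MRCA → … → isolate_50; the MRCA is the root of the tree.
Branch lengths along that path: 0.28 + 0.09 + 0.26 + 0.11 + 0.23 + 0.13 + 0.28 + 0.04 = 1.42.

1.42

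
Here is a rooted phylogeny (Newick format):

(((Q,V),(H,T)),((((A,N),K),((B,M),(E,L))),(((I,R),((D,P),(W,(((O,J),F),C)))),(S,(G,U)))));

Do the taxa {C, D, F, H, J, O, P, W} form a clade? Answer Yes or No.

No

The MRCA of the listed taxa is the root, so the smallest clade containing them is the whole tree.
That clade also contains A, B, E, G, I, K, L, M, N, Q, R, S, T, U, V, which are not in the proposed group, so the group is not monophyletic.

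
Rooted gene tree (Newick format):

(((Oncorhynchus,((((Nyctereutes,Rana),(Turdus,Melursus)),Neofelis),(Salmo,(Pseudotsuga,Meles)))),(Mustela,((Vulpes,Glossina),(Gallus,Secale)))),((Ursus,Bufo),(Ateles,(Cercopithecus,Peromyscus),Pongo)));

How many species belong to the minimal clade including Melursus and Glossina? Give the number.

14

The MRCA of Melursus and Glossina is the node subtending ((Oncorhynchus,((((Nyctereutes,Rana),(Turdus,Melursus)),Neofelis),(Salmo,(Pseudotsuga,Meles)))),(Mustela,((Vulpes,Glossina),(Gallus,Secale)))).
That clade contains 14 terminal taxa: Gallus, Glossina, Meles, Melursus, Mustela, Neofelis, Nyctereutes, Oncorhynchus, Pseudotsuga, Rana, Salmo, Secale, Turdus, Vulpes.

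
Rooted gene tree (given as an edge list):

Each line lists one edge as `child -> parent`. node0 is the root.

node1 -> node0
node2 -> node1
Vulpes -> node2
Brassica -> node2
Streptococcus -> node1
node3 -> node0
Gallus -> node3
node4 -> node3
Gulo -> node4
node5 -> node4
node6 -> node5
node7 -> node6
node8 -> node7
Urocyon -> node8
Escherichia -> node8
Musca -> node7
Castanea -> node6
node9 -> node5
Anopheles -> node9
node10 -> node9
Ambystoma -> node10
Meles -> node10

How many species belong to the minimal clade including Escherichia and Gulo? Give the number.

8

The MRCA of Escherichia and Gulo is the node subtending (Gulo,((((Urocyon,Escherichia),Musca),Castanea),(Anopheles,(Ambystoma,Meles)))).
That clade contains 8 terminal taxa: Ambystoma, Anopheles, Castanea, Escherichia, Gulo, Meles, Musca, Urocyon.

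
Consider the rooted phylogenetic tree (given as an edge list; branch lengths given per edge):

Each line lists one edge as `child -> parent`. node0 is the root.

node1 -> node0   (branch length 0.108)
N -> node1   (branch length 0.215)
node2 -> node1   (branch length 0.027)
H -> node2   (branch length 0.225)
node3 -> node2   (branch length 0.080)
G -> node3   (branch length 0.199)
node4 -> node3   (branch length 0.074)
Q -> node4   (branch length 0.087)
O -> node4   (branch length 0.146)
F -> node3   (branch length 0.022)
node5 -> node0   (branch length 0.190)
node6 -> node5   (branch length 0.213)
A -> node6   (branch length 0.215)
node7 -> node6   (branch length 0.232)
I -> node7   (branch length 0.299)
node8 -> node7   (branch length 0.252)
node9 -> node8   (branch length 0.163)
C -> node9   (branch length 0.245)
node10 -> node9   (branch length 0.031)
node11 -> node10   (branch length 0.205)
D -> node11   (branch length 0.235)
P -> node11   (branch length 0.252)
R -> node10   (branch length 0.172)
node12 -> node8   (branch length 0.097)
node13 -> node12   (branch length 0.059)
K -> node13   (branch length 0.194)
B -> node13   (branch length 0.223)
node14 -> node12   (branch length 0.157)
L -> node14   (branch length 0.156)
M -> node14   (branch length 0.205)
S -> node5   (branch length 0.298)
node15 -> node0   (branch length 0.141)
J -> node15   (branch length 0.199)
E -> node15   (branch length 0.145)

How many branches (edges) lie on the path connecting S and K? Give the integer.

7

The MRCA of S and K is the node subtending ((A,(I,((C,((D,P),R)),((K,B),(L,M))))),S).
From S up to that node: 1 branch. From K up to the same node: 6 branches. Total: 1 + 6 = 7.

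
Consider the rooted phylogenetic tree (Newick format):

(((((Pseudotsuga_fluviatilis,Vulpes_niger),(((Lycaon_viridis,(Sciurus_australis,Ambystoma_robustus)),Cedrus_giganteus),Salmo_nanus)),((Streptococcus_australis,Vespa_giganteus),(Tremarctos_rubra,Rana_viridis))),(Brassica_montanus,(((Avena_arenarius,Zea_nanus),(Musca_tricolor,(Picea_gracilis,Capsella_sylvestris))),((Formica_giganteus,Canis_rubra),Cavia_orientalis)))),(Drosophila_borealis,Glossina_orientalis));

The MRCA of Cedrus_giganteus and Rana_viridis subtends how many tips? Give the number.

11

The MRCA of Cedrus_giganteus and Rana_viridis is the node subtending (((Pseudotsuga_fluviatilis,Vulpes_niger),(((Lycaon_viridis,(Sciurus_australis,Ambystoma_robustus)),Cedrus_giganteus),Salmo_nanus)),((Streptococcus_australis,Vespa_giganteus),(Tremarctos_rubra,Rana_viridis))).
That clade contains 11 terminal taxa: Ambystoma_robustus, Cedrus_giganteus, Lycaon_viridis, Pseudotsuga_fluviatilis, Rana_viridis, Salmo_nanus, Sciurus_australis, Streptococcus_australis, Tremarctos_rubra, Vespa_giganteus, Vulpes_niger.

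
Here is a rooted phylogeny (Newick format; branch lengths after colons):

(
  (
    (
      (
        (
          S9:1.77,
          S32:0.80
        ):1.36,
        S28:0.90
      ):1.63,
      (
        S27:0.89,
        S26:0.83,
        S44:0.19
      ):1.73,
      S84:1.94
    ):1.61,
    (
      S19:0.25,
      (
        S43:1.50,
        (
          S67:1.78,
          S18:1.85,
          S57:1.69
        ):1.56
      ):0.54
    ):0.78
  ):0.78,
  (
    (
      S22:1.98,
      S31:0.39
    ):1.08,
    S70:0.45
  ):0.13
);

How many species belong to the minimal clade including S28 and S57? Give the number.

12

The MRCA of S28 and S57 is the node subtending ((((S9,S32),S28),(S27,S26,S44),S84),(S19,(S43,(S67,S18,S57)))).
That clade contains 12 terminal taxa: S18, S19, S26, S27, S28, S32, S43, S44, S57, S67, S84, S9.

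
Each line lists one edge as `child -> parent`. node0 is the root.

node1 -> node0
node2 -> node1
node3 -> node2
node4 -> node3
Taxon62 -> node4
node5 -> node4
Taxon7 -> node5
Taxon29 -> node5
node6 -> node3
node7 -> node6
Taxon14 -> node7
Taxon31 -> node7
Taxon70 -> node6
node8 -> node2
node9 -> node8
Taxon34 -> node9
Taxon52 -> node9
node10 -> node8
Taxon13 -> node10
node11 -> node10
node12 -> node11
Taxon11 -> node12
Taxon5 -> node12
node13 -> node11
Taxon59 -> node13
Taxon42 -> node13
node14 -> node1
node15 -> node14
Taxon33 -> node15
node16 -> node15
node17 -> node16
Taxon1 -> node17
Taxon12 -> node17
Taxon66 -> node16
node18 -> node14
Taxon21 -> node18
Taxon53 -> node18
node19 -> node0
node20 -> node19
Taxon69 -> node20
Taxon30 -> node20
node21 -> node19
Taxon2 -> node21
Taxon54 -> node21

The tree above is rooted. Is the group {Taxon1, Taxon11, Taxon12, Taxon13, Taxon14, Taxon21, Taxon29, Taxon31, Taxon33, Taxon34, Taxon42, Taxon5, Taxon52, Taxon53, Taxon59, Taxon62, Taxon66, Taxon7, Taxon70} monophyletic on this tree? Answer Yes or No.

Yes

The most recent common ancestor of these taxa subtends ((((Taxon62,(Taxon7,Taxon29)),((Taxon14,Taxon31),Taxon70)),((Taxon34,Taxon52),(Taxon13,((Taxon11,Taxon5),(Taxon59,Taxon42))))),((Taxon33,((Taxon1,Taxon12),Taxon66)),(Taxon21,Taxon53))).
That clade has exactly 19 tips — every listed taxon and nothing else — so the group is monophyletic.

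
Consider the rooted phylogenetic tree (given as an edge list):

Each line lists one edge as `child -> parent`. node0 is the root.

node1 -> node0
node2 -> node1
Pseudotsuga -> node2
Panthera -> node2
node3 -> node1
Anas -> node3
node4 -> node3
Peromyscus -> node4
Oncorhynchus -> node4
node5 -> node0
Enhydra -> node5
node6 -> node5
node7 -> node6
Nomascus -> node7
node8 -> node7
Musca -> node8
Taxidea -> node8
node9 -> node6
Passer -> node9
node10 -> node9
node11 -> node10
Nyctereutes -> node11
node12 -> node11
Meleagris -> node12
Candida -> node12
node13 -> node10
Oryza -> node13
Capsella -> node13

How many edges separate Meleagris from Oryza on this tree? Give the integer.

The MRCA of Meleagris and Oryza is the node subtending ((Nyctereutes,(Meleagris,Candida)),(Oryza,Capsella)).
From Meleagris up to that node: 3 branches. From Oryza up to the same node: 2 branches. Total: 3 + 2 = 5.

5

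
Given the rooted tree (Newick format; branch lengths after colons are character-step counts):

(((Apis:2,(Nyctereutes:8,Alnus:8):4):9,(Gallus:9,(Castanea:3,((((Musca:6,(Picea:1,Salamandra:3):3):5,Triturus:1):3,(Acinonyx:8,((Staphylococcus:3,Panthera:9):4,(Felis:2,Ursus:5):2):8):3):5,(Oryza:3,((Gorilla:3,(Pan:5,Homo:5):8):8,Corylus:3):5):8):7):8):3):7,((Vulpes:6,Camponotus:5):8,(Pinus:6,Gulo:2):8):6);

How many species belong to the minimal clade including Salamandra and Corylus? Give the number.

The MRCA of Salamandra and Corylus is the node subtending ((((Musca,(Picea,Salamandra)),Triturus),(Acinonyx,((Staphylococcus,Panthera),(Felis,Ursus)))),(Oryza,((Gorilla,(Pan,Homo)),Corylus))).
That clade contains 14 terminal taxa: Acinonyx, Corylus, Felis, Gorilla, Homo, Musca, Oryza, Pan, Panthera, Picea, Salamandra, Staphylococcus, Triturus, Ursus.

14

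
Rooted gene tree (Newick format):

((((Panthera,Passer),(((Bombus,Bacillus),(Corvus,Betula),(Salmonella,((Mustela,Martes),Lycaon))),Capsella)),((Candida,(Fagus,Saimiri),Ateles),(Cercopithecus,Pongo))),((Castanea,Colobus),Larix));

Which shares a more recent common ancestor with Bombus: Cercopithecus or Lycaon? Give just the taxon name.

Lycaon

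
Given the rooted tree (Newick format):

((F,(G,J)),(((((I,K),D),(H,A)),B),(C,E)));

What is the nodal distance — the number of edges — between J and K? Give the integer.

9

The MRCA of J and K is the root of the tree.
From J up to that node: 3 branches. From K up to the same node: 6 branches. Total: 3 + 6 = 9.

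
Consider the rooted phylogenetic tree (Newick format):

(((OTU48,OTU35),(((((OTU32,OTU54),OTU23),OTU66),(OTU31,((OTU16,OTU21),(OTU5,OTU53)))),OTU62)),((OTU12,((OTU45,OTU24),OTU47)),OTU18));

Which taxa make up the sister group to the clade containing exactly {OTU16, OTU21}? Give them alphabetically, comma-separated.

The clade containing exactly {OTU16, OTU21} attaches to the tree at the node subtending ((OTU16,OTU21),(OTU5,OTU53)).
The other lineage descending from that same node — the sister group — is (OTU5,OTU53); its 2 tips in alphabetical order are the answer.

OTU5, OTU53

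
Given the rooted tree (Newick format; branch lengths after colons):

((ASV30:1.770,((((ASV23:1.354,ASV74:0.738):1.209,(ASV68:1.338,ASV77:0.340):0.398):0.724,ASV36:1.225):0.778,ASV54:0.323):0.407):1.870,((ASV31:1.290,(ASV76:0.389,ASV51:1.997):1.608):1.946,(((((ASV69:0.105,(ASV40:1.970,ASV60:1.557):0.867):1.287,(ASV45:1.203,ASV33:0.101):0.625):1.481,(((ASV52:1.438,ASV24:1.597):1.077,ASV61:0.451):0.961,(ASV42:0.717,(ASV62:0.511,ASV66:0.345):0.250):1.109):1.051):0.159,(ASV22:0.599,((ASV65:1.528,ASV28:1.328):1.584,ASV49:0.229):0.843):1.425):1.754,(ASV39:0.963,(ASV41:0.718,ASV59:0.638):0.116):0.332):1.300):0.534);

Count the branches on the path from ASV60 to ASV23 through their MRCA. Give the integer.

The MRCA of ASV60 and ASV23 is the root of the tree.
From ASV60 up to that node: 8 branches. From ASV23 up to the same node: 6 branches. Total: 8 + 6 = 14.

14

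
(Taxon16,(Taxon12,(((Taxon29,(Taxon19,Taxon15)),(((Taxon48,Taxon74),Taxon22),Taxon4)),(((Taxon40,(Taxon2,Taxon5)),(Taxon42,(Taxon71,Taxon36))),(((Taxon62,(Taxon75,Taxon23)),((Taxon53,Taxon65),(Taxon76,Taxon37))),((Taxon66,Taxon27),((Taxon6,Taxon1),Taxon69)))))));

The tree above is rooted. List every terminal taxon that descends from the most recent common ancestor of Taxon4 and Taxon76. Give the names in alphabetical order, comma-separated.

Taxon1, Taxon15, Taxon19, Taxon2, Taxon22, Taxon23, Taxon27, Taxon29, Taxon36, Taxon37, Taxon4, Taxon40, Taxon42, Taxon48, Taxon5, Taxon53, Taxon6, Taxon62, Taxon65, Taxon66, Taxon69, Taxon71, Taxon74, Taxon75, Taxon76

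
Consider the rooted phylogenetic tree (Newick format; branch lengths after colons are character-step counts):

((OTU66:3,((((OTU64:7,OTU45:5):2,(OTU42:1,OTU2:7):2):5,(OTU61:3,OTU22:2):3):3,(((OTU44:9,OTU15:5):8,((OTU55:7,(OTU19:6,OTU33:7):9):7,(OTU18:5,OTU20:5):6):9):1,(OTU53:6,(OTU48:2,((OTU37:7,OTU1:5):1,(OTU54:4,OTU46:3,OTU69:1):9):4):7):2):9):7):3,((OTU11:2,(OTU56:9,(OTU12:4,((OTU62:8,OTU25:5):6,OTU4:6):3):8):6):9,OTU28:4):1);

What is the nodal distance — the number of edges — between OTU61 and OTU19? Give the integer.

9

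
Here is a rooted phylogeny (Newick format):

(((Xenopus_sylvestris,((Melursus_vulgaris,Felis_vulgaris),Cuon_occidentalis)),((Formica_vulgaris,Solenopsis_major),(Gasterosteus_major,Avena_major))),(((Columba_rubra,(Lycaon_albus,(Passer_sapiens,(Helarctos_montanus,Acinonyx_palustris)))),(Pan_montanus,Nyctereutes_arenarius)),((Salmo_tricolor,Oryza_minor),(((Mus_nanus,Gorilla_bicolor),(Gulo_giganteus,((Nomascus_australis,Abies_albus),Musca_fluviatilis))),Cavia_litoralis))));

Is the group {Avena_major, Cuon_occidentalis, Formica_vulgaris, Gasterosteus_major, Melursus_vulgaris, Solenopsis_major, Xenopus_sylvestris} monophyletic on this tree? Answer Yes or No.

No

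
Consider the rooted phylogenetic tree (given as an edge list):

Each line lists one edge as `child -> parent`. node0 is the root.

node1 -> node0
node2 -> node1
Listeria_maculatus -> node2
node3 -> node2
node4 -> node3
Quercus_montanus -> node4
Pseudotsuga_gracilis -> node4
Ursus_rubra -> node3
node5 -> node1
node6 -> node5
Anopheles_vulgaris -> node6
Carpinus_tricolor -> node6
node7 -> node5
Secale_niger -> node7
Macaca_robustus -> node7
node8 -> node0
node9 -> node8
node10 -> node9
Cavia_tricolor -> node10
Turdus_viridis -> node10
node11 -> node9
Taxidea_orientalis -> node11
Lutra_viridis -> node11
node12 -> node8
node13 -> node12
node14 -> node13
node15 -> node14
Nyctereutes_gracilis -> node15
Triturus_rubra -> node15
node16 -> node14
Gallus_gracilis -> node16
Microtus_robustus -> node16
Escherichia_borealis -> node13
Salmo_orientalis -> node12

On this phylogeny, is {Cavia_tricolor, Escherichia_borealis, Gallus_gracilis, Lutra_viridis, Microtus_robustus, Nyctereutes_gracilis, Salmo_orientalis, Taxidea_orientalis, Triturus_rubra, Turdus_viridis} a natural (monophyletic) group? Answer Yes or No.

The most recent common ancestor of these taxa subtends (((Cavia_tricolor,Turdus_viridis),(Taxidea_orientalis,Lutra_viridis)),((((Nyctereutes_gracilis,Triturus_rubra),(Gallus_gracilis,Microtus_robustus)),Escherichia_borealis),Salmo_orientalis)).
That clade has exactly 10 tips — every listed taxon and nothing else — so the group is monophyletic.

Yes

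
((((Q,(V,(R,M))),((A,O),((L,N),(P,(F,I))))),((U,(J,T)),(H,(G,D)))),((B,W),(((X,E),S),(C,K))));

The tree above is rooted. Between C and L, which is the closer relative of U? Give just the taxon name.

The MRCA of U and L subtends (((Q,(V,(R,M))),((A,O),((L,N),(P,(F,I))))),((U,(J,T)),(H,(G,D)))) (17 taxa).
The MRCA of U and C is the root, subtending the entire tree (24 taxa).
The first is nested inside the second, so U shares a more recent common ancestor with L.

L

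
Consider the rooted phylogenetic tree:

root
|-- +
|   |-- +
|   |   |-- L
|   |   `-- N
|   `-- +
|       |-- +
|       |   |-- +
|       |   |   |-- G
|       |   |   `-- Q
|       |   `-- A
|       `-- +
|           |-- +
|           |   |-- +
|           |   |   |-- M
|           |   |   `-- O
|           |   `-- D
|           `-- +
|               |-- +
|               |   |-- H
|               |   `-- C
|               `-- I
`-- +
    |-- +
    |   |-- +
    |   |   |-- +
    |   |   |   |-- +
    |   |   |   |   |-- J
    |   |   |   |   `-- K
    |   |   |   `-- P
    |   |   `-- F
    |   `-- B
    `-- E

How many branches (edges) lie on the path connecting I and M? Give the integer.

5

The MRCA of I and M is the node subtending (((M,O),D),((H,C),I)).
From I up to that node: 2 branches. From M up to the same node: 3 branches. Total: 2 + 3 = 5.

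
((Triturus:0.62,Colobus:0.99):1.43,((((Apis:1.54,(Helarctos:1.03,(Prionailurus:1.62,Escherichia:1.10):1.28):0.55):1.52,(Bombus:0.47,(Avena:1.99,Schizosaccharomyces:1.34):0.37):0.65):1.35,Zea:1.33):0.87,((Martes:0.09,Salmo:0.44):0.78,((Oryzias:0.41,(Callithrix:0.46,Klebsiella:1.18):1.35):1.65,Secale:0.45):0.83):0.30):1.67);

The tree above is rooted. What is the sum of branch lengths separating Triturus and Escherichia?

10.39

The path runs Triturus → … → MRCA → … → Escherichia; the MRCA is the root of the tree.
Branch lengths along that path: 0.62 + 1.43 + 1.67 + 0.87 + 1.35 + 1.52 + 0.55 + 1.28 + 1.10 = 10.39.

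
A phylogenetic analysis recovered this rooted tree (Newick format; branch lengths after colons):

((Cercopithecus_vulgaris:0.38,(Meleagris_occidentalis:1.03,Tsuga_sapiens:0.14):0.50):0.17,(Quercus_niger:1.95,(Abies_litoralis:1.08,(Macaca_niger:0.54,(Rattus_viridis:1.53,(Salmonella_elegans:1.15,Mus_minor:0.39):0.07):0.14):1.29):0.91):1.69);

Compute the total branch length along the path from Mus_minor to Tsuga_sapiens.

The path runs Mus_minor → … → MRCA → … → Tsuga_sapiens; the MRCA is the root of the tree.
Branch lengths along that path: 0.39 + 0.07 + 0.14 + 1.29 + 0.91 + 1.69 + 0.17 + 0.50 + 0.14 = 5.30.

5.30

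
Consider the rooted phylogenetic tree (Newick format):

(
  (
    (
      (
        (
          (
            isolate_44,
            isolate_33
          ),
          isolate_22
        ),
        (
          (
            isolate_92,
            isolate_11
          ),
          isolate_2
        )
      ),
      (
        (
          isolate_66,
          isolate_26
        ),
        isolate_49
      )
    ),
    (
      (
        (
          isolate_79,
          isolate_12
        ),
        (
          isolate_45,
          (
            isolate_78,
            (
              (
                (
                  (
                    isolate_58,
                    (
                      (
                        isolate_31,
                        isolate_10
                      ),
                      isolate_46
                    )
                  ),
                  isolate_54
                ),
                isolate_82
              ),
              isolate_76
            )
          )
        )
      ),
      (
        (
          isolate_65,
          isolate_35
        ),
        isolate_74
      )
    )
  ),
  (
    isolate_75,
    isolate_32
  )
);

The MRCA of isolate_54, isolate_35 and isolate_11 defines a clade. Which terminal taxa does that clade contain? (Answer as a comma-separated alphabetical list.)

isolate_10, isolate_11, isolate_12, isolate_2, isolate_22, isolate_26, isolate_31, isolate_33, isolate_35, isolate_44, isolate_45, isolate_46, isolate_49, isolate_54, isolate_58, isolate_65, isolate_66, isolate_74, isolate_76, isolate_78, isolate_79, isolate_82, isolate_92

Tracing isolate_54: it sits inside ((isolate_58,((isolate_31,isolate_10),isolate_46)),isolate_54).
Tracing isolate_35: it sits inside (isolate_65,isolate_35).
Tracing isolate_11: it sits inside (isolate_92,isolate_11).
The smallest clade enclosing all 3 is (((((isolate_44,isolate_33),isolate_22),((isolate_92,isolate_11),isolate_2)),((isolate_66,isolate_26),isolate_49)),(((isolate_79,isolate_12),(isolate_45,(isolate_78,((((isolate_58,((isolate_31,isolate_10),isolate_46)),isolate_54),isolate_82),isolate_76)))),((isolate_65,isolate_35),isolate_74))); the answer is its 23 terminal taxa in alphabetical order.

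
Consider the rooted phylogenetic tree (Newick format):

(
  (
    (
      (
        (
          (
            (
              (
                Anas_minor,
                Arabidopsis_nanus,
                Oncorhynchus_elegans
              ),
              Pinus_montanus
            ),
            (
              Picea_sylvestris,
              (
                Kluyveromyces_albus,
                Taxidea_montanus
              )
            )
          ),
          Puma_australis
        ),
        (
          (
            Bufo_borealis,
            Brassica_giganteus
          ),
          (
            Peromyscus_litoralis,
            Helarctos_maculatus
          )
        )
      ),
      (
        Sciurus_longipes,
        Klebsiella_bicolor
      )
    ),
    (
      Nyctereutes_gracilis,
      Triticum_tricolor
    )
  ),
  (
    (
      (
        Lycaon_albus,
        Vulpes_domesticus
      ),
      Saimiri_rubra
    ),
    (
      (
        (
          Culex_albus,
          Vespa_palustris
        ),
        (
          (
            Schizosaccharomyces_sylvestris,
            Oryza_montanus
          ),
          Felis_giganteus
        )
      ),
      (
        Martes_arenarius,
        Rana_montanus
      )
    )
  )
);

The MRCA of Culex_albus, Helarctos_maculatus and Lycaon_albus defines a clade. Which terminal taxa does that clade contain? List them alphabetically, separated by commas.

Anas_minor, Arabidopsis_nanus, Brassica_giganteus, Bufo_borealis, Culex_albus, Felis_giganteus, Helarctos_maculatus, Klebsiella_bicolor, Kluyveromyces_albus, Lycaon_albus, Martes_arenarius, Nyctereutes_gracilis, Oncorhynchus_elegans, Oryza_montanus, Peromyscus_litoralis, Picea_sylvestris, Pinus_montanus, Puma_australis, Rana_montanus, Saimiri_rubra, Schizosaccharomyces_sylvestris, Sciurus_longipes, Taxidea_montanus, Triticum_tricolor, Vespa_palustris, Vulpes_domesticus

Tracing Culex_albus: it sits inside (Culex_albus,Vespa_palustris).
Tracing Helarctos_maculatus: it sits inside (Peromyscus_litoralis,Helarctos_maculatus).
Tracing Lycaon_albus: it sits inside (Lycaon_albus,Vulpes_domesticus).
The smallest clade enclosing all 3 is the whole tree (their MRCA is the root), so the answer is all 26 tips in alphabetical order.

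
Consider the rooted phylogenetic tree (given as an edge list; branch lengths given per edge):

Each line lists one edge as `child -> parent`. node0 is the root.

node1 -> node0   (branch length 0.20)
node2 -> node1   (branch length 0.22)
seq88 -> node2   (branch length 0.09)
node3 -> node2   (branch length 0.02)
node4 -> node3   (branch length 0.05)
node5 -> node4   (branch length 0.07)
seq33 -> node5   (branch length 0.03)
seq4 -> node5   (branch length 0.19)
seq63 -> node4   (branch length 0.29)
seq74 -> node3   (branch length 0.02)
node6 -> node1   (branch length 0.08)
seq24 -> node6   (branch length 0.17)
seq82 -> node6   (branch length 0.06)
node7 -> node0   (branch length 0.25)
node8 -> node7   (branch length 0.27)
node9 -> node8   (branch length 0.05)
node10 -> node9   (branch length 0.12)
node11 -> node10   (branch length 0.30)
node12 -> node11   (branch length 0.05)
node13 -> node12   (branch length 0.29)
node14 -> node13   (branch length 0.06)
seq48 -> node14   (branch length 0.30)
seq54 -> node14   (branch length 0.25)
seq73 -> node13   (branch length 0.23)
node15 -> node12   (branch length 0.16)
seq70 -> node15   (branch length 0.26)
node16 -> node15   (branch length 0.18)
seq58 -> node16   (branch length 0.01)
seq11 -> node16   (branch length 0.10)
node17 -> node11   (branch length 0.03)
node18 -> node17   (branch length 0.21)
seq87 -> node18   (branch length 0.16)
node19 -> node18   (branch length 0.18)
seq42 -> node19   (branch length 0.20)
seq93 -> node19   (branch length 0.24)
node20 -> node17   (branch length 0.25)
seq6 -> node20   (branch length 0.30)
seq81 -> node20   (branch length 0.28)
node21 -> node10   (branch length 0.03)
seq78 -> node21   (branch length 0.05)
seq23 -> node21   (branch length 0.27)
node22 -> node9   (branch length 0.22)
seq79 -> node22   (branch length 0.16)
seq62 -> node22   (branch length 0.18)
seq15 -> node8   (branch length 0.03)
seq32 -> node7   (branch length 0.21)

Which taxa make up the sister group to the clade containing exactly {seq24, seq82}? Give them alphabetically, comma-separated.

The clade containing exactly {seq24, seq82} attaches to the tree at the node subtending ((seq88,(((seq33,seq4),seq63),seq74)),(seq24,seq82)).
The other lineage descending from that same node — the sister group — is (seq88,(((seq33,seq4),seq63),seq74)); its 5 tips in alphabetical order are the answer.

seq33, seq4, seq63, seq74, seq88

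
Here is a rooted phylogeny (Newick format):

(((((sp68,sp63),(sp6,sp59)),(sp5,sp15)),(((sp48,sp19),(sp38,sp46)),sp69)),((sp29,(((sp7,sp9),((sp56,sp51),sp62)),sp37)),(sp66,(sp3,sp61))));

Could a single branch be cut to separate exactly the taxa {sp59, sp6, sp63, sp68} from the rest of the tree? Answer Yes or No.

Yes

The most recent common ancestor of these taxa subtends ((sp68,sp63),(sp6,sp59)).
That clade has exactly 4 tips — every listed taxon and nothing else — so the group is monophyletic.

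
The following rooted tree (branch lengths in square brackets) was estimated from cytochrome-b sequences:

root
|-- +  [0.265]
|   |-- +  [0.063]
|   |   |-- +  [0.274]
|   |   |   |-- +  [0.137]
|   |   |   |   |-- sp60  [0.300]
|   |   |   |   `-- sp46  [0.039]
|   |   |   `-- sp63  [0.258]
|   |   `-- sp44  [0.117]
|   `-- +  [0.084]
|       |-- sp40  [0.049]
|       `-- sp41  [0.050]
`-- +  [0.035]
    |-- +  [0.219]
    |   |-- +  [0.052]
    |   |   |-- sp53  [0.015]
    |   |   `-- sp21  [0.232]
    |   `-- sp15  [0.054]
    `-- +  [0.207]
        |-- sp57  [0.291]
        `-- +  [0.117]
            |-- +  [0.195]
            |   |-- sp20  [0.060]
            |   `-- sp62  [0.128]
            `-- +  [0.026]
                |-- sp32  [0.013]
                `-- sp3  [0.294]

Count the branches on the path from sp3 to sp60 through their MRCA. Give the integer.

10

The MRCA of sp3 and sp60 is the root of the tree.
From sp3 up to that node: 5 branches. From sp60 up to the same node: 5 branches. Total: 5 + 5 = 10.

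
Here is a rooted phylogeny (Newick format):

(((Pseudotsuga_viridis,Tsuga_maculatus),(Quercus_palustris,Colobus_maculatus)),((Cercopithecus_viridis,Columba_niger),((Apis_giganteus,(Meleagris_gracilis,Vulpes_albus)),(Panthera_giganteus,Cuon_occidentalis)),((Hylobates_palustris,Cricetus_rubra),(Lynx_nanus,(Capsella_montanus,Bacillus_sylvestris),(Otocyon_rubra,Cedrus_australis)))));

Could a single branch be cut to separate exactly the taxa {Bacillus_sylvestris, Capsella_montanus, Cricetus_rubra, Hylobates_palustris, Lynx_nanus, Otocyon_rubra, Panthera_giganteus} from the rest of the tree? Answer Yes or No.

No

The MRCA of the listed taxa subtends ((Cercopithecus_viridis,Columba_niger),((Apis_giganteus,(Meleagris_gracilis,Vulpes_albus)),(Panthera_giganteus,Cuon_occidentalis)),((Hylobates_palustris,Cricetus_rubra),(Lynx_nanus,(Capsella_montanus,Bacillus_sylvestris),(Otocyon_rubra,Cedrus_australis)))).
That clade also contains Apis_giganteus, Cedrus_australis, Cercopithecus_viridis, Columba_niger, Cuon_occidentalis, Meleagris_gracilis, Vulpes_albus, which are not in the proposed group, so the group is not monophyletic.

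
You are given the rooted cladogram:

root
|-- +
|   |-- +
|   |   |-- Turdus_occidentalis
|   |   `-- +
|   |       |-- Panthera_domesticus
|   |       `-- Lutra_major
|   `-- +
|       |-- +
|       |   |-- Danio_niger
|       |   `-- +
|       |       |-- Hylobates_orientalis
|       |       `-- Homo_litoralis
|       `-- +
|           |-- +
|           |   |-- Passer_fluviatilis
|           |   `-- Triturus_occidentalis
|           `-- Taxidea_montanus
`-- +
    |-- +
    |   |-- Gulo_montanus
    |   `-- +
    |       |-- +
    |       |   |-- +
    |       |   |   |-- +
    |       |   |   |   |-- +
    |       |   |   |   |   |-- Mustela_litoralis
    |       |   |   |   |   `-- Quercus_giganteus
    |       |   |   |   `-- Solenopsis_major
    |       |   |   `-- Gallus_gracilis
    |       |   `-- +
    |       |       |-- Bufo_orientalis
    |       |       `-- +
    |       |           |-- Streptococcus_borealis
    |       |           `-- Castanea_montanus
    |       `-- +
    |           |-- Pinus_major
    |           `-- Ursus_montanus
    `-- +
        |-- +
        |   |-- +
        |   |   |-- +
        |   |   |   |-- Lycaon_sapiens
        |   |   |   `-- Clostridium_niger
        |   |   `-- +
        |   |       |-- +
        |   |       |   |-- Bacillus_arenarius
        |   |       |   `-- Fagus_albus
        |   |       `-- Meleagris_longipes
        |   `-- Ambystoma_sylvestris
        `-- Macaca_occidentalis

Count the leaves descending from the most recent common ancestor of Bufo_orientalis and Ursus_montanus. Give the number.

9

The MRCA of Bufo_orientalis and Ursus_montanus is the node subtending (((((Mustela_litoralis,Quercus_giganteus),Solenopsis_major),Gallus_gracilis),(Bufo_orientalis,(Streptococcus_borealis,Castanea_montanus))),(Pinus_major,Ursus_montanus)).
That clade contains 9 terminal taxa: Bufo_orientalis, Castanea_montanus, Gallus_gracilis, Mustela_litoralis, Pinus_major, Quercus_giganteus, Solenopsis_major, Streptococcus_borealis, Ursus_montanus.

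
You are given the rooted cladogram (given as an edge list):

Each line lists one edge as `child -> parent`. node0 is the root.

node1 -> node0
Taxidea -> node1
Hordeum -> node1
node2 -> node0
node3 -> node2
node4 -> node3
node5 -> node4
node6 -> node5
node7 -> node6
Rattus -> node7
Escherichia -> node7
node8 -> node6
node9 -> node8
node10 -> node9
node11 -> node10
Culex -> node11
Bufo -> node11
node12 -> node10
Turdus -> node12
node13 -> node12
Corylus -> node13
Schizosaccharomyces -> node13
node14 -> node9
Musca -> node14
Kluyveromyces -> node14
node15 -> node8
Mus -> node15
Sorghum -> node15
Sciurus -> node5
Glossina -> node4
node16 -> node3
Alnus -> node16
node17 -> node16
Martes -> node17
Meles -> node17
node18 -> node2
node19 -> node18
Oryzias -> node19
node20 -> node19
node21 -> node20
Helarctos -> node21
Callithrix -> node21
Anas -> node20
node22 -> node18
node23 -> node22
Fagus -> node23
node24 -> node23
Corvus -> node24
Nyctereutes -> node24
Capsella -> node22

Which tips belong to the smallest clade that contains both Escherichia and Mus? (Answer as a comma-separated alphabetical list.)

Tracing Escherichia: it sits inside (Rattus,Escherichia).
Tracing Mus: it sits inside (Mus,Sorghum).
The smallest clade enclosing both is ((Rattus,Escherichia),((((Culex,Bufo),(Turdus,(Corylus,Schizosaccharomyces))),(Musca,Kluyveromyces)),(Mus,Sorghum))); the answer is its 11 terminal taxa in alphabetical order.

Bufo, Corylus, Culex, Escherichia, Kluyveromyces, Mus, Musca, Rattus, Schizosaccharomyces, Sorghum, Turdus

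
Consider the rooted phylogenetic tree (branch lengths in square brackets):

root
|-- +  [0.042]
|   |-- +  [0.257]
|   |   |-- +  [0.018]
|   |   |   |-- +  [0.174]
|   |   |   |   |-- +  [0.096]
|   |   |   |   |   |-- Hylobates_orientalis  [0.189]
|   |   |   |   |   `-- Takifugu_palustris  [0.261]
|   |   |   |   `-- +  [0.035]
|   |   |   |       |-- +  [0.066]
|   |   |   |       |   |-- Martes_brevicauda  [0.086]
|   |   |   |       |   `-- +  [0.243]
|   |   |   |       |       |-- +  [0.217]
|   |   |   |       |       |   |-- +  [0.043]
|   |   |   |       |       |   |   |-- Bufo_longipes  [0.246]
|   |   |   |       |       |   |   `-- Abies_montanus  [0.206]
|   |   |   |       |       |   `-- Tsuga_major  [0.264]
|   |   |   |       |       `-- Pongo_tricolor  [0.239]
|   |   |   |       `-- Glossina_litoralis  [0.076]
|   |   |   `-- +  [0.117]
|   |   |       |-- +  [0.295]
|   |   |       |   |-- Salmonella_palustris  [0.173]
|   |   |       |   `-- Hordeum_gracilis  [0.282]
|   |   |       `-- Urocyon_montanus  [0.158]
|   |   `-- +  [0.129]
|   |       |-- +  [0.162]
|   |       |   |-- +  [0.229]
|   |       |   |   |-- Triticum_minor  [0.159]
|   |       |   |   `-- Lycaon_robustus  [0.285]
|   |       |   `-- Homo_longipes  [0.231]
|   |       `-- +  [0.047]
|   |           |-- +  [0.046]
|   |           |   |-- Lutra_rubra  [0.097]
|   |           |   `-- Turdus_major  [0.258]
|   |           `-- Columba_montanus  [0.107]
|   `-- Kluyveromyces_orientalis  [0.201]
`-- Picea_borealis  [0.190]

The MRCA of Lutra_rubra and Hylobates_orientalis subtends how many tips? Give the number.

The MRCA of Lutra_rubra and Hylobates_orientalis is the node subtending ((((Hylobates_orientalis,Takifugu_palustris),((Martes_brevicauda,(((Bufo_longipes,Abies_montanus),Tsuga_major),Pongo_tricolor)),Glossina_litoralis)),((Salmonella_palustris,Hordeum_gracilis),Urocyon_montanus)),(((Triticum_minor,Lycaon_robustus),Homo_longipes),((Lutra_rubra,Turdus_major),Columba_montanus))).
That clade contains 17 terminal taxa: Abies_montanus, Bufo_longipes, Columba_montanus, Glossina_litoralis, Homo_longipes, Hordeum_gracilis, Hylobates_orientalis, Lutra_rubra, Lycaon_robustus, Martes_brevicauda, Pongo_tricolor, Salmonella_palustris, Takifugu_palustris, Triticum_minor, Tsuga_major, Turdus_major, Urocyon_montanus.

17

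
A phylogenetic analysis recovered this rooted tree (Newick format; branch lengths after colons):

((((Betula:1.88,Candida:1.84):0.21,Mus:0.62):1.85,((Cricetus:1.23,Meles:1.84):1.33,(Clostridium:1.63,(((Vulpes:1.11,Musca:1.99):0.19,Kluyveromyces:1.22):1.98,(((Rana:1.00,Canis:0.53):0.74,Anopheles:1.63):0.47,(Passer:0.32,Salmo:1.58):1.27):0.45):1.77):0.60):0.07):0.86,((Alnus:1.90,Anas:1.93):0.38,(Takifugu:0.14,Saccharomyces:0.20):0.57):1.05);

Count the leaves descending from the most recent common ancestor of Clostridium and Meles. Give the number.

11

The MRCA of Clostridium and Meles is the node subtending ((Cricetus,Meles),(Clostridium,(((Vulpes,Musca),Kluyveromyces),(((Rana,Canis),Anopheles),(Passer,Salmo))))).
That clade contains 11 terminal taxa: Anopheles, Canis, Clostridium, Cricetus, Kluyveromyces, Meles, Musca, Passer, Rana, Salmo, Vulpes.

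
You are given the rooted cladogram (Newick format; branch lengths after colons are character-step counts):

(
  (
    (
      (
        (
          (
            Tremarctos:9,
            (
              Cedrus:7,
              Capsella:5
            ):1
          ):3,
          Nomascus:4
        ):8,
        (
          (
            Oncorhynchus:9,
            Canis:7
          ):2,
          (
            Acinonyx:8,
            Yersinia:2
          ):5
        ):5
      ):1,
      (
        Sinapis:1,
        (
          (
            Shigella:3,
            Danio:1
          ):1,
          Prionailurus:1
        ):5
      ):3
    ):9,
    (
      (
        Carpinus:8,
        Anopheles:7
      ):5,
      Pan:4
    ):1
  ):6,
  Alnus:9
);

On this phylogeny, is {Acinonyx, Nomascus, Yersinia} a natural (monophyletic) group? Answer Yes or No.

No

The MRCA of the listed taxa subtends (((Tremarctos,(Cedrus,Capsella)),Nomascus),((Oncorhynchus,Canis),(Acinonyx,Yersinia))).
That clade also contains Canis, Capsella, Cedrus, Oncorhynchus, Tremarctos, which are not in the proposed group, so the group is not monophyletic.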